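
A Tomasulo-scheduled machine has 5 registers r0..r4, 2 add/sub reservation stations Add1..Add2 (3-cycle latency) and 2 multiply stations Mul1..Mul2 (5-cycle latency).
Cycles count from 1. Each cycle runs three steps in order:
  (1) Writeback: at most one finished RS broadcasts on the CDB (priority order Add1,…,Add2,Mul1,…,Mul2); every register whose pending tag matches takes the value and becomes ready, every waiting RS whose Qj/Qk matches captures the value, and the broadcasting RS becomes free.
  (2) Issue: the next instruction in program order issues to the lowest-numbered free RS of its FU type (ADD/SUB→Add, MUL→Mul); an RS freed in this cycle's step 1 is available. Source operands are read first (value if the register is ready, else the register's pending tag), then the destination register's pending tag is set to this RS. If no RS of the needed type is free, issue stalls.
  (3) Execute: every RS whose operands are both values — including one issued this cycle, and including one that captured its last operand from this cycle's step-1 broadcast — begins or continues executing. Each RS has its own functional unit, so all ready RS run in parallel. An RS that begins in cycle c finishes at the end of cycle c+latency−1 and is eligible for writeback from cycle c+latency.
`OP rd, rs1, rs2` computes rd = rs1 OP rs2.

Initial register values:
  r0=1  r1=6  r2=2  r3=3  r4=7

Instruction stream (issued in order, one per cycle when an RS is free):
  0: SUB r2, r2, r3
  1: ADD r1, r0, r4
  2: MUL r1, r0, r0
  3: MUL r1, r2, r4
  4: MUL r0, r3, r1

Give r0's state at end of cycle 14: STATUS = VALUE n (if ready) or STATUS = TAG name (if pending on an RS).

STATUS = VALUE -21

  c1: issue SUB r2<-Add1  regs: r0:1,r1:6,r2:Add1,r3:3,r4:7
  c2: issue ADD r1<-Add2  regs: r0:1,r1:Add2,r2:Add1,r3:3,r4:7
  c3: issue MUL r1<-Mul1  regs: r0:1,r1:Mul1,r2:Add1,r3:3,r4:7
  c4: CDB Add1=-1; issue MUL r1<-Mul2  regs: r0:1,r1:Mul2,r2:-1,r3:3,r4:7
  c5: CDB Add2=8; stall  regs: r0:1,r1:Mul2,r2:-1,r3:3,r4:7
  c6: stall  regs: r0:1,r1:Mul2,r2:-1,r3:3,r4:7
  c7: stall  regs: r0:1,r1:Mul2,r2:-1,r3:3,r4:7
  c8: CDB Mul1=1; issue MUL r0<-Mul1  regs: r0:Mul1,r1:Mul2,r2:-1,r3:3,r4:7
  c9: CDB Mul2=-7  regs: r0:Mul1,r1:-7,r2:-1,r3:3,r4:7
  c10: -  regs: r0:Mul1,r1:-7,r2:-1,r3:3,r4:7
  c11: -  regs: r0:Mul1,r1:-7,r2:-1,r3:3,r4:7
  c12: -  regs: r0:Mul1,r1:-7,r2:-1,r3:3,r4:7
  c13: -  regs: r0:Mul1,r1:-7,r2:-1,r3:3,r4:7
  c14: CDB Mul1=-21  regs: r0:-21,r1:-7,r2:-1,r3:3,r4:7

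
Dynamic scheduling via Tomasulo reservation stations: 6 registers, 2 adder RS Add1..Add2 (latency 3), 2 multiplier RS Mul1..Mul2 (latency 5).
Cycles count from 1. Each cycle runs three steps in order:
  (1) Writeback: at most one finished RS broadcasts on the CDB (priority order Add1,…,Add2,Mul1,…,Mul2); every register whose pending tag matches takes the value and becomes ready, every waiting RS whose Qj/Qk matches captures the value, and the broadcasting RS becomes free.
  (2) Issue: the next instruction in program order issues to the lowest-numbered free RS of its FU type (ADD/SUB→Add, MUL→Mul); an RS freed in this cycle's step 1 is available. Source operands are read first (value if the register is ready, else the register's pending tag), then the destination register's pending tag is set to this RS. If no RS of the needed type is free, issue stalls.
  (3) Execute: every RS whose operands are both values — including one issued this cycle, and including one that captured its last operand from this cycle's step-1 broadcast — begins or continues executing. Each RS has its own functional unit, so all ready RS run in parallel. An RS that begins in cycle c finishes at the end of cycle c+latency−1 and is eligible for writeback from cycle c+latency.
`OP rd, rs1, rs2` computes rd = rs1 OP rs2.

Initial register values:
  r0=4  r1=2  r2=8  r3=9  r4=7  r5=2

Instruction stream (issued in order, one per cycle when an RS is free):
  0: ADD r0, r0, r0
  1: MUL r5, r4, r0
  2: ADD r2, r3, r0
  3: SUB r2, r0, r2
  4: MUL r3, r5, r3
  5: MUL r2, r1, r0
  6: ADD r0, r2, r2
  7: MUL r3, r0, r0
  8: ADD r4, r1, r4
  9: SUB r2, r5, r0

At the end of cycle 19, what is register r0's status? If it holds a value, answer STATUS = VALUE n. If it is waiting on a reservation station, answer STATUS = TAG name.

STATUS = VALUE 32

cycle 1: issue ADD r0<-Add1 // r0:Add1,r1:2,r2:8,r3:9,r4:7,r5:2
cycle 2: issue MUL r5<-Mul1 // r0:Add1,r1:2,r2:8,r3:9,r4:7,r5:Mul1
cycle 3: issue ADD r2<-Add2 // r0:Add1,r1:2,r2:Add2,r3:9,r4:7,r5:Mul1
cycle 4: CDB Add1=8; issue SUB r2<-Add1 // r0:8,r1:2,r2:Add1,r3:9,r4:7,r5:Mul1
cycle 5: issue MUL r3<-Mul2 // r0:8,r1:2,r2:Add1,r3:Mul2,r4:7,r5:Mul1
cycle 6: stall // r0:8,r1:2,r2:Add1,r3:Mul2,r4:7,r5:Mul1
cycle 7: CDB Add2=17; stall // r0:8,r1:2,r2:Add1,r3:Mul2,r4:7,r5:Mul1
cycle 8: stall // r0:8,r1:2,r2:Add1,r3:Mul2,r4:7,r5:Mul1
cycle 9: CDB Mul1=56; issue MUL r2<-Mul1 // r0:8,r1:2,r2:Mul1,r3:Mul2,r4:7,r5:56
cycle 10: CDB Add1=-9; issue ADD r0<-Add1 // r0:Add1,r1:2,r2:Mul1,r3:Mul2,r4:7,r5:56
cycle 11: stall // r0:Add1,r1:2,r2:Mul1,r3:Mul2,r4:7,r5:56
cycle 12: stall // r0:Add1,r1:2,r2:Mul1,r3:Mul2,r4:7,r5:56
cycle 13: stall // r0:Add1,r1:2,r2:Mul1,r3:Mul2,r4:7,r5:56
cycle 14: CDB Mul1=16; issue MUL r3<-Mul1 // r0:Add1,r1:2,r2:16,r3:Mul1,r4:7,r5:56
cycle 15: CDB Mul2=504; issue ADD r4<-Add2 // r0:Add1,r1:2,r2:16,r3:Mul1,r4:Add2,r5:56
cycle 16: stall // r0:Add1,r1:2,r2:16,r3:Mul1,r4:Add2,r5:56
cycle 17: CDB Add1=32; issue SUB r2<-Add1 // r0:32,r1:2,r2:Add1,r3:Mul1,r4:Add2,r5:56
cycle 18: CDB Add2=9 // r0:32,r1:2,r2:Add1,r3:Mul1,r4:9,r5:56
cycle 19: - // r0:32,r1:2,r2:Add1,r3:Mul1,r4:9,r5:56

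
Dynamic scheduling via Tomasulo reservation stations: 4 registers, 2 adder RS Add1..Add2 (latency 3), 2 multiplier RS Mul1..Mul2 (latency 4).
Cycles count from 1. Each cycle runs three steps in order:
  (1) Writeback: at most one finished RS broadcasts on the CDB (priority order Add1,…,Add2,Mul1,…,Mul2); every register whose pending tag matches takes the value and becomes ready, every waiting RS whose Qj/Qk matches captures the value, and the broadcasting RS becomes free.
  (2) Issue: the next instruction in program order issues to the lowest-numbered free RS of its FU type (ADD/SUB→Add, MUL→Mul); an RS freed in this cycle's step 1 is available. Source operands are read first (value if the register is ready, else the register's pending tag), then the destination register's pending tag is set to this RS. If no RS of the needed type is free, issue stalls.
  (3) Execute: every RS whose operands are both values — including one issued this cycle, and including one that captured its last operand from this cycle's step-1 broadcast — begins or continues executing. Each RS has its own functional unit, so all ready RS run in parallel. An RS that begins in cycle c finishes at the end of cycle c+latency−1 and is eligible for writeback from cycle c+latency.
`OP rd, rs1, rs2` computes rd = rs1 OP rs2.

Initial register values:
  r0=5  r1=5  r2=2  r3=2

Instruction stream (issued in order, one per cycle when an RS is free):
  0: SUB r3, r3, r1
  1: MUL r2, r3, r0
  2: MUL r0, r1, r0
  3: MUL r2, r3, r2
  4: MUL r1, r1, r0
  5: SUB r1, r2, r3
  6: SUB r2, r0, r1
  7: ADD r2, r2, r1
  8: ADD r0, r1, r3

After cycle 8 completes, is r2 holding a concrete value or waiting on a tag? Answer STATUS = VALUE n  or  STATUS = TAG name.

c1: issue SUB r3<-Add1 | r0:5,r1:5,r2:2,r3:Add1
c2: issue MUL r2<-Mul1 | r0:5,r1:5,r2:Mul1,r3:Add1
c3: issue MUL r0<-Mul2 | r0:Mul2,r1:5,r2:Mul1,r3:Add1
c4: CDB Add1=-3; stall | r0:Mul2,r1:5,r2:Mul1,r3:-3
c5: stall | r0:Mul2,r1:5,r2:Mul1,r3:-3
c6: stall | r0:Mul2,r1:5,r2:Mul1,r3:-3
c7: CDB Mul2=25; issue MUL r2<-Mul2 | r0:25,r1:5,r2:Mul2,r3:-3
c8: CDB Mul1=-15; issue MUL r1<-Mul1 | r0:25,r1:Mul1,r2:Mul2,r3:-3

STATUS = TAG Mul2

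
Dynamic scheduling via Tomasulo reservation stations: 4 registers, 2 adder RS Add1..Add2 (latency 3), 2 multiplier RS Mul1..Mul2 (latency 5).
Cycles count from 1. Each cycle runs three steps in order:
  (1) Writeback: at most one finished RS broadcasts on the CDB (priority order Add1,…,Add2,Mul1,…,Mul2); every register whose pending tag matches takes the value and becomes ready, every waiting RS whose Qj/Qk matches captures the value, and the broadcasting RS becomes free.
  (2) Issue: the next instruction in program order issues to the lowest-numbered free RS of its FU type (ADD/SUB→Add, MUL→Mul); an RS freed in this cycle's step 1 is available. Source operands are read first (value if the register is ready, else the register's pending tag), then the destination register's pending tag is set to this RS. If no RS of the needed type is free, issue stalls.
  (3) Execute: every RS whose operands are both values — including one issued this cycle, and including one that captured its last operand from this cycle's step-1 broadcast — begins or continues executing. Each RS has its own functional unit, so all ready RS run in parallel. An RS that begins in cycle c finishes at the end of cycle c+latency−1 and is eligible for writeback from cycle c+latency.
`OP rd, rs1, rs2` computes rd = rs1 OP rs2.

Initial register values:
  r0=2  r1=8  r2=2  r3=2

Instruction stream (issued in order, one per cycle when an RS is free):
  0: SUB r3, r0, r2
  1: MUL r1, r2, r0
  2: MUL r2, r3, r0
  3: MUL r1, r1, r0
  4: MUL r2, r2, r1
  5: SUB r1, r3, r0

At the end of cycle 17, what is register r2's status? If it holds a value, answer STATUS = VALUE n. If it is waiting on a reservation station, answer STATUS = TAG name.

STATUS = VALUE 0

cycle 1: issue SUB r3<-Add1 // r0:2,r1:8,r2:2,r3:Add1
cycle 2: issue MUL r1<-Mul1 // r0:2,r1:Mul1,r2:2,r3:Add1
cycle 3: issue MUL r2<-Mul2 // r0:2,r1:Mul1,r2:Mul2,r3:Add1
cycle 4: CDB Add1=0; stall // r0:2,r1:Mul1,r2:Mul2,r3:0
cycle 5: stall // r0:2,r1:Mul1,r2:Mul2,r3:0
cycle 6: stall // r0:2,r1:Mul1,r2:Mul2,r3:0
cycle 7: CDB Mul1=4; issue MUL r1<-Mul1 // r0:2,r1:Mul1,r2:Mul2,r3:0
cycle 8: stall // r0:2,r1:Mul1,r2:Mul2,r3:0
cycle 9: CDB Mul2=0; issue MUL r2<-Mul2 // r0:2,r1:Mul1,r2:Mul2,r3:0
cycle 10: issue SUB r1<-Add1 // r0:2,r1:Add1,r2:Mul2,r3:0
cycle 11: - // r0:2,r1:Add1,r2:Mul2,r3:0
cycle 12: CDB Mul1=8 // r0:2,r1:Add1,r2:Mul2,r3:0
cycle 13: CDB Add1=-2 // r0:2,r1:-2,r2:Mul2,r3:0
cycle 14: - // r0:2,r1:-2,r2:Mul2,r3:0
cycle 15: - // r0:2,r1:-2,r2:Mul2,r3:0
cycle 16: - // r0:2,r1:-2,r2:Mul2,r3:0
cycle 17: CDB Mul2=0 // r0:2,r1:-2,r2:0,r3:0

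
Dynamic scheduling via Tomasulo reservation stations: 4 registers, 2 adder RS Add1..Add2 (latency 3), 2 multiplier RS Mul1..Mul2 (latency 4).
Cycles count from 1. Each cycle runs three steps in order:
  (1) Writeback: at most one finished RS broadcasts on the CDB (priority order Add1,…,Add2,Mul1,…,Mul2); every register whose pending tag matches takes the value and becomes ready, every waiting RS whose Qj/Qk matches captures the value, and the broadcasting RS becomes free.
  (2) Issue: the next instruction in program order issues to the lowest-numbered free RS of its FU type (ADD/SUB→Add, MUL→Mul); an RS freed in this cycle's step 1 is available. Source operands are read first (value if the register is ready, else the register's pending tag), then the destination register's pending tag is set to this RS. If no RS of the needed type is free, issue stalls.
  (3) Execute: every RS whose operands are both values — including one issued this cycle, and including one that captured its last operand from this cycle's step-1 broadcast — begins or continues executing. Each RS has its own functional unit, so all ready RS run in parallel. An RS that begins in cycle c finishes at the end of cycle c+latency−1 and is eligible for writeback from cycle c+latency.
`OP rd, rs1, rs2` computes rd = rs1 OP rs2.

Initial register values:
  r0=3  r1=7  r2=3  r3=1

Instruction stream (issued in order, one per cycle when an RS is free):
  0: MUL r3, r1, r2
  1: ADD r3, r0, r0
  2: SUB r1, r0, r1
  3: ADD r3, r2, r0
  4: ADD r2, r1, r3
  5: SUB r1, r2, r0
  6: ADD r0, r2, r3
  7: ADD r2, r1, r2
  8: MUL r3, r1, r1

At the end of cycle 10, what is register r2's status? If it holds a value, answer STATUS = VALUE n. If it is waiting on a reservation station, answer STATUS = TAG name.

STATUS = TAG Add2

  c1: issue MUL r3<-Mul1  regs: r0:3,r1:7,r2:3,r3:Mul1
  c2: issue ADD r3<-Add1  regs: r0:3,r1:7,r2:3,r3:Add1
  c3: issue SUB r1<-Add2  regs: r0:3,r1:Add2,r2:3,r3:Add1
  c4: stall  regs: r0:3,r1:Add2,r2:3,r3:Add1
  c5: CDB Add1=6; issue ADD r3<-Add1  regs: r0:3,r1:Add2,r2:3,r3:Add1
  c6: CDB Add2=-4; issue ADD r2<-Add2  regs: r0:3,r1:-4,r2:Add2,r3:Add1
  c7: CDB Mul1=21; stall  regs: r0:3,r1:-4,r2:Add2,r3:Add1
  c8: CDB Add1=6; issue SUB r1<-Add1  regs: r0:3,r1:Add1,r2:Add2,r3:6
  c9: stall  regs: r0:3,r1:Add1,r2:Add2,r3:6
  c10: stall  regs: r0:3,r1:Add1,r2:Add2,r3:6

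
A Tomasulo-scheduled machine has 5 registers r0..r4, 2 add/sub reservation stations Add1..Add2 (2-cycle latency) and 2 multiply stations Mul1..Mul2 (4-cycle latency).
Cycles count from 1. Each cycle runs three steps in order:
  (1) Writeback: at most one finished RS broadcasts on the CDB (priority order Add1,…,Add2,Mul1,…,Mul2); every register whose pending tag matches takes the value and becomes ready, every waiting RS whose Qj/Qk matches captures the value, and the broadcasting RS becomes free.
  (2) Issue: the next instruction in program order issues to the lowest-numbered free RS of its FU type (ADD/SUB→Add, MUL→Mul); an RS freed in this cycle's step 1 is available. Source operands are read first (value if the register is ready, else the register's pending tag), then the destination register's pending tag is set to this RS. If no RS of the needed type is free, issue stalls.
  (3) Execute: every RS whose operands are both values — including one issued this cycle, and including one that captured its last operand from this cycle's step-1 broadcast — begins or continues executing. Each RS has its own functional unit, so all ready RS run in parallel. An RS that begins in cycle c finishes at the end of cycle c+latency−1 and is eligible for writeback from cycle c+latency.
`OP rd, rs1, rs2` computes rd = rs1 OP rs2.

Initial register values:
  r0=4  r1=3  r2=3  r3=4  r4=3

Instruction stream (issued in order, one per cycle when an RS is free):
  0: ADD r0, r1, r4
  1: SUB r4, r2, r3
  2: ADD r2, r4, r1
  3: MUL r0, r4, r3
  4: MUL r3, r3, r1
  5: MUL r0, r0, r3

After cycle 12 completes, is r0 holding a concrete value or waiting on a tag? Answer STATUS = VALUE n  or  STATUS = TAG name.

STATUS = TAG Mul1

c1: issue ADD r0<-Add1 | r0:Add1,r1:3,r2:3,r3:4,r4:3
c2: issue SUB r4<-Add2 | r0:Add1,r1:3,r2:3,r3:4,r4:Add2
c3: CDB Add1=6; issue ADD r2<-Add1 | r0:6,r1:3,r2:Add1,r3:4,r4:Add2
c4: CDB Add2=-1; issue MUL r0<-Mul1 | r0:Mul1,r1:3,r2:Add1,r3:4,r4:-1
c5: issue MUL r3<-Mul2 | r0:Mul1,r1:3,r2:Add1,r3:Mul2,r4:-1
c6: CDB Add1=2; stall | r0:Mul1,r1:3,r2:2,r3:Mul2,r4:-1
c7: stall | r0:Mul1,r1:3,r2:2,r3:Mul2,r4:-1
c8: CDB Mul1=-4; issue MUL r0<-Mul1 | r0:Mul1,r1:3,r2:2,r3:Mul2,r4:-1
c9: CDB Mul2=12 | r0:Mul1,r1:3,r2:2,r3:12,r4:-1
c10: - | r0:Mul1,r1:3,r2:2,r3:12,r4:-1
c11: - | r0:Mul1,r1:3,r2:2,r3:12,r4:-1
c12: - | r0:Mul1,r1:3,r2:2,r3:12,r4:-1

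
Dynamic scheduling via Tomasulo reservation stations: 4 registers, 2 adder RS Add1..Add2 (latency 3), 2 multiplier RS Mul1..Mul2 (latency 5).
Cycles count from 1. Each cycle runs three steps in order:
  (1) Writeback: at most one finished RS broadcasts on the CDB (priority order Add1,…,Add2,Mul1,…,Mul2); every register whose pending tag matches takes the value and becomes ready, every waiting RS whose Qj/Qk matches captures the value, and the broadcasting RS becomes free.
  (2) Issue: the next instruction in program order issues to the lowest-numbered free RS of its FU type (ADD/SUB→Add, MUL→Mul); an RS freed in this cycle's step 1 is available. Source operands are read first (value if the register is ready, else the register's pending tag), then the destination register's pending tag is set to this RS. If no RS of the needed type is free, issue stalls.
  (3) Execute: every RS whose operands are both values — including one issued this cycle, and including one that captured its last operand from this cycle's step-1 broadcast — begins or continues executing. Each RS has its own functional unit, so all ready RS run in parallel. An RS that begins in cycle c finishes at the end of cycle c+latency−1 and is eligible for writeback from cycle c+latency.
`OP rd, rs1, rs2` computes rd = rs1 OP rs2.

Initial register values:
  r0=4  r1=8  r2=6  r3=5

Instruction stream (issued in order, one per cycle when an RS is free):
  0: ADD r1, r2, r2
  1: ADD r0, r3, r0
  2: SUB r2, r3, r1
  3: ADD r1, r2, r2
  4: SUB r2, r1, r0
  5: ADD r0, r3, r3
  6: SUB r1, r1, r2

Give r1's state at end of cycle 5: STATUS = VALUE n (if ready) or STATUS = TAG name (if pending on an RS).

  c1: issue ADD r1<-Add1  regs: r0:4,r1:Add1,r2:6,r3:5
  c2: issue ADD r0<-Add2  regs: r0:Add2,r1:Add1,r2:6,r3:5
  c3: stall  regs: r0:Add2,r1:Add1,r2:6,r3:5
  c4: CDB Add1=12; issue SUB r2<-Add1  regs: r0:Add2,r1:12,r2:Add1,r3:5
  c5: CDB Add2=9; issue ADD r1<-Add2  regs: r0:9,r1:Add2,r2:Add1,r3:5

STATUS = TAG Add2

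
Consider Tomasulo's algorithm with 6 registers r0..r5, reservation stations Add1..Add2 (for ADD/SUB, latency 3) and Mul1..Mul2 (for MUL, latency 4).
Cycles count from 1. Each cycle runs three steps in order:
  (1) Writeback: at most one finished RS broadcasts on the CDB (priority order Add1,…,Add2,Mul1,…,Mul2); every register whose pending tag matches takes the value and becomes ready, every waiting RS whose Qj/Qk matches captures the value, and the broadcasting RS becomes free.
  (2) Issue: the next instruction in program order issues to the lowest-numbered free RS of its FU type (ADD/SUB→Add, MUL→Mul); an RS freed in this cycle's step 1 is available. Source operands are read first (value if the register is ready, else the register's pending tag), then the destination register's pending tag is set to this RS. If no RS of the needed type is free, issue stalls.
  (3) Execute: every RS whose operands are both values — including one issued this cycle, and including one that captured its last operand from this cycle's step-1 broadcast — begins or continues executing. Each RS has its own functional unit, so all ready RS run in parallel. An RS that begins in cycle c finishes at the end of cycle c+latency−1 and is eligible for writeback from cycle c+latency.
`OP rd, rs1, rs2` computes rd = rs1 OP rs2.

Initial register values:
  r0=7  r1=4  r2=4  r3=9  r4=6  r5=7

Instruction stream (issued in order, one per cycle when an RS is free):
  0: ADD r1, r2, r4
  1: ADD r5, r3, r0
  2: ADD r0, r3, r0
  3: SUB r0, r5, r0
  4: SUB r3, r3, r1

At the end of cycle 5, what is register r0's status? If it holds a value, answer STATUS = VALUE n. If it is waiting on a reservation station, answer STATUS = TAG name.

STATUS = TAG Add2

c1: issue ADD r1<-Add1 | r0:7,r1:Add1,r2:4,r3:9,r4:6,r5:7
c2: issue ADD r5<-Add2 | r0:7,r1:Add1,r2:4,r3:9,r4:6,r5:Add2
c3: stall | r0:7,r1:Add1,r2:4,r3:9,r4:6,r5:Add2
c4: CDB Add1=10; issue ADD r0<-Add1 | r0:Add1,r1:10,r2:4,r3:9,r4:6,r5:Add2
c5: CDB Add2=16; issue SUB r0<-Add2 | r0:Add2,r1:10,r2:4,r3:9,r4:6,r5:16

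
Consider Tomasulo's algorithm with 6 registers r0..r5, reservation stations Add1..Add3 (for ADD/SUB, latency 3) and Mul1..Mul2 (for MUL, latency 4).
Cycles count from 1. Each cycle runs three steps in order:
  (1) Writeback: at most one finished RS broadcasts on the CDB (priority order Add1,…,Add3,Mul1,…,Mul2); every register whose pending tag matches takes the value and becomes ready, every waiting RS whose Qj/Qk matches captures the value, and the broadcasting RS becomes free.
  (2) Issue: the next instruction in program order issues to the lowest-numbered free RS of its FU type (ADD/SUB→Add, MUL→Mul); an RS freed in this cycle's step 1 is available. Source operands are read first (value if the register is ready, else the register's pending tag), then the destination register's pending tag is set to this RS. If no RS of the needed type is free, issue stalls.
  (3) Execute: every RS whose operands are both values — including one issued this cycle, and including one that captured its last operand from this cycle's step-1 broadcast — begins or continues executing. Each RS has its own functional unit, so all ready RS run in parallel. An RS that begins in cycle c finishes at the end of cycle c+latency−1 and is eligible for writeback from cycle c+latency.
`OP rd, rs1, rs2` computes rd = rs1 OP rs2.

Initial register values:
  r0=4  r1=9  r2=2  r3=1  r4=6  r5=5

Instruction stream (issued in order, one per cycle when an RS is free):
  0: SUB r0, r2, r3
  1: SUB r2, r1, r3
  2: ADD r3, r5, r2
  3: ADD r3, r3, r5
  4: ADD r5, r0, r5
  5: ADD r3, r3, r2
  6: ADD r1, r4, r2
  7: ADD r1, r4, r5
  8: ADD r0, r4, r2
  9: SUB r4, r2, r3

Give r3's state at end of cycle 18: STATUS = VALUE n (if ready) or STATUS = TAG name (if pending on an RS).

c1: issue SUB r0<-Add1 | r0:Add1,r1:9,r2:2,r3:1,r4:6,r5:5
c2: issue SUB r2<-Add2 | r0:Add1,r1:9,r2:Add2,r3:1,r4:6,r5:5
c3: issue ADD r3<-Add3 | r0:Add1,r1:9,r2:Add2,r3:Add3,r4:6,r5:5
c4: CDB Add1=1; issue ADD r3<-Add1 | r0:1,r1:9,r2:Add2,r3:Add1,r4:6,r5:5
c5: CDB Add2=8; issue ADD r5<-Add2 | r0:1,r1:9,r2:8,r3:Add1,r4:6,r5:Add2
c6: stall | r0:1,r1:9,r2:8,r3:Add1,r4:6,r5:Add2
c7: stall | r0:1,r1:9,r2:8,r3:Add1,r4:6,r5:Add2
c8: CDB Add2=6; issue ADD r3<-Add2 | r0:1,r1:9,r2:8,r3:Add2,r4:6,r5:6
c9: CDB Add3=13; issue ADD r1<-Add3 | r0:1,r1:Add3,r2:8,r3:Add2,r4:6,r5:6
c10: stall | r0:1,r1:Add3,r2:8,r3:Add2,r4:6,r5:6
c11: stall | r0:1,r1:Add3,r2:8,r3:Add2,r4:6,r5:6
c12: CDB Add1=18; issue ADD r1<-Add1 | r0:1,r1:Add1,r2:8,r3:Add2,r4:6,r5:6
c13: CDB Add3=14; issue ADD r0<-Add3 | r0:Add3,r1:Add1,r2:8,r3:Add2,r4:6,r5:6
c14: stall | r0:Add3,r1:Add1,r2:8,r3:Add2,r4:6,r5:6
c15: CDB Add1=12; issue SUB r4<-Add1 | r0:Add3,r1:12,r2:8,r3:Add2,r4:Add1,r5:6
c16: CDB Add2=26 | r0:Add3,r1:12,r2:8,r3:26,r4:Add1,r5:6
c17: CDB Add3=14 | r0:14,r1:12,r2:8,r3:26,r4:Add1,r5:6
c18: - | r0:14,r1:12,r2:8,r3:26,r4:Add1,r5:6

STATUS = VALUE 26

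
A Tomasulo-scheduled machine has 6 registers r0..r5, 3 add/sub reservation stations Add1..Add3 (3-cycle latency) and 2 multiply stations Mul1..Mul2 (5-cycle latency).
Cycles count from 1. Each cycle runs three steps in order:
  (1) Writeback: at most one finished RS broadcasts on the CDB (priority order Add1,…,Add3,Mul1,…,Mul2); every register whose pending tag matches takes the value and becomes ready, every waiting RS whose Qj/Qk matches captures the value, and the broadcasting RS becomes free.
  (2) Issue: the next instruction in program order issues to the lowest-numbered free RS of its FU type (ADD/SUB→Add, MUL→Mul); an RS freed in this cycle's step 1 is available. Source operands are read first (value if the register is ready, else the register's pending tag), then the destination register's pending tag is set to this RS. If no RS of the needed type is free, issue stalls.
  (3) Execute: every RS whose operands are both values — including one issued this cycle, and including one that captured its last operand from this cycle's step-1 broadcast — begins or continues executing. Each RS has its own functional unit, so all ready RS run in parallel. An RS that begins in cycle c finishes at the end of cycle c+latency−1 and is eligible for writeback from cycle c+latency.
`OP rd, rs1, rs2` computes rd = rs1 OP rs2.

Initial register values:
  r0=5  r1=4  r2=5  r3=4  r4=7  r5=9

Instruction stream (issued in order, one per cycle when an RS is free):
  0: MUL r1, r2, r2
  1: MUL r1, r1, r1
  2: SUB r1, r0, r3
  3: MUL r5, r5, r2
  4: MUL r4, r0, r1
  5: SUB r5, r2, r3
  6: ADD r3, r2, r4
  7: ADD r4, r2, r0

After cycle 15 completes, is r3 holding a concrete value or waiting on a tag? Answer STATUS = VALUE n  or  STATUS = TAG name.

STATUS = TAG Add2

cycle 1: issue MUL r1<-Mul1 // r0:5,r1:Mul1,r2:5,r3:4,r4:7,r5:9
cycle 2: issue MUL r1<-Mul2 // r0:5,r1:Mul2,r2:5,r3:4,r4:7,r5:9
cycle 3: issue SUB r1<-Add1 // r0:5,r1:Add1,r2:5,r3:4,r4:7,r5:9
cycle 4: stall // r0:5,r1:Add1,r2:5,r3:4,r4:7,r5:9
cycle 5: stall // r0:5,r1:Add1,r2:5,r3:4,r4:7,r5:9
cycle 6: CDB Add1=1; stall // r0:5,r1:1,r2:5,r3:4,r4:7,r5:9
cycle 7: CDB Mul1=25; issue MUL r5<-Mul1 // r0:5,r1:1,r2:5,r3:4,r4:7,r5:Mul1
cycle 8: stall // r0:5,r1:1,r2:5,r3:4,r4:7,r5:Mul1
cycle 9: stall // r0:5,r1:1,r2:5,r3:4,r4:7,r5:Mul1
cycle 10: stall // r0:5,r1:1,r2:5,r3:4,r4:7,r5:Mul1
cycle 11: stall // r0:5,r1:1,r2:5,r3:4,r4:7,r5:Mul1
cycle 12: CDB Mul1=45; issue MUL r4<-Mul1 // r0:5,r1:1,r2:5,r3:4,r4:Mul1,r5:45
cycle 13: CDB Mul2=625; issue SUB r5<-Add1 // r0:5,r1:1,r2:5,r3:4,r4:Mul1,r5:Add1
cycle 14: issue ADD r3<-Add2 // r0:5,r1:1,r2:5,r3:Add2,r4:Mul1,r5:Add1
cycle 15: issue ADD r4<-Add3 // r0:5,r1:1,r2:5,r3:Add2,r4:Add3,r5:Add1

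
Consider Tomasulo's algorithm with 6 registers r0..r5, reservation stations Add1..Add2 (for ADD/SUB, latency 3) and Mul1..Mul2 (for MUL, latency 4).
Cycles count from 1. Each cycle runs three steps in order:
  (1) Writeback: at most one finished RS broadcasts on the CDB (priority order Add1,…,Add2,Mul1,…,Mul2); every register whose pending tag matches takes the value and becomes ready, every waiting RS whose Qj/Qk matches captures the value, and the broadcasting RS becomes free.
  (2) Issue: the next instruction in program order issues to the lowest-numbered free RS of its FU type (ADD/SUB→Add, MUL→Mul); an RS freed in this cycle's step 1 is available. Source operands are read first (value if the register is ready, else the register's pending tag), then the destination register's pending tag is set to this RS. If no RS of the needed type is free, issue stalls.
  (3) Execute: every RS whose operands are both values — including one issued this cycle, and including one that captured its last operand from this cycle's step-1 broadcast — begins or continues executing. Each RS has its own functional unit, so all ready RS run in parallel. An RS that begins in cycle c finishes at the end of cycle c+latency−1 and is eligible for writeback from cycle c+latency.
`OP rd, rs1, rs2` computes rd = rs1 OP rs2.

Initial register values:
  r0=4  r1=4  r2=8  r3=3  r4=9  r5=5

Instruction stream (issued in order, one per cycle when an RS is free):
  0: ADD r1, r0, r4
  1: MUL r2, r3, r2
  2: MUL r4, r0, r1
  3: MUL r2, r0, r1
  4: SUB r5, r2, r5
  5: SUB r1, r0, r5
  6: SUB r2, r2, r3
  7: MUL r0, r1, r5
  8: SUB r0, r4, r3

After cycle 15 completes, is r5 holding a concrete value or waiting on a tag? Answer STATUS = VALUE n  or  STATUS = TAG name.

STATUS = VALUE 47

c1: issue ADD r1<-Add1 | r0:4,r1:Add1,r2:8,r3:3,r4:9,r5:5
c2: issue MUL r2<-Mul1 | r0:4,r1:Add1,r2:Mul1,r3:3,r4:9,r5:5
c3: issue MUL r4<-Mul2 | r0:4,r1:Add1,r2:Mul1,r3:3,r4:Mul2,r5:5
c4: CDB Add1=13; stall | r0:4,r1:13,r2:Mul1,r3:3,r4:Mul2,r5:5
c5: stall | r0:4,r1:13,r2:Mul1,r3:3,r4:Mul2,r5:5
c6: CDB Mul1=24; issue MUL r2<-Mul1 | r0:4,r1:13,r2:Mul1,r3:3,r4:Mul2,r5:5
c7: issue SUB r5<-Add1 | r0:4,r1:13,r2:Mul1,r3:3,r4:Mul2,r5:Add1
c8: CDB Mul2=52; issue SUB r1<-Add2 | r0:4,r1:Add2,r2:Mul1,r3:3,r4:52,r5:Add1
c9: stall | r0:4,r1:Add2,r2:Mul1,r3:3,r4:52,r5:Add1
c10: CDB Mul1=52; stall | r0:4,r1:Add2,r2:52,r3:3,r4:52,r5:Add1
c11: stall | r0:4,r1:Add2,r2:52,r3:3,r4:52,r5:Add1
c12: stall | r0:4,r1:Add2,r2:52,r3:3,r4:52,r5:Add1
c13: CDB Add1=47; issue SUB r2<-Add1 | r0:4,r1:Add2,r2:Add1,r3:3,r4:52,r5:47
c14: issue MUL r0<-Mul1 | r0:Mul1,r1:Add2,r2:Add1,r3:3,r4:52,r5:47
c15: stall | r0:Mul1,r1:Add2,r2:Add1,r3:3,r4:52,r5:47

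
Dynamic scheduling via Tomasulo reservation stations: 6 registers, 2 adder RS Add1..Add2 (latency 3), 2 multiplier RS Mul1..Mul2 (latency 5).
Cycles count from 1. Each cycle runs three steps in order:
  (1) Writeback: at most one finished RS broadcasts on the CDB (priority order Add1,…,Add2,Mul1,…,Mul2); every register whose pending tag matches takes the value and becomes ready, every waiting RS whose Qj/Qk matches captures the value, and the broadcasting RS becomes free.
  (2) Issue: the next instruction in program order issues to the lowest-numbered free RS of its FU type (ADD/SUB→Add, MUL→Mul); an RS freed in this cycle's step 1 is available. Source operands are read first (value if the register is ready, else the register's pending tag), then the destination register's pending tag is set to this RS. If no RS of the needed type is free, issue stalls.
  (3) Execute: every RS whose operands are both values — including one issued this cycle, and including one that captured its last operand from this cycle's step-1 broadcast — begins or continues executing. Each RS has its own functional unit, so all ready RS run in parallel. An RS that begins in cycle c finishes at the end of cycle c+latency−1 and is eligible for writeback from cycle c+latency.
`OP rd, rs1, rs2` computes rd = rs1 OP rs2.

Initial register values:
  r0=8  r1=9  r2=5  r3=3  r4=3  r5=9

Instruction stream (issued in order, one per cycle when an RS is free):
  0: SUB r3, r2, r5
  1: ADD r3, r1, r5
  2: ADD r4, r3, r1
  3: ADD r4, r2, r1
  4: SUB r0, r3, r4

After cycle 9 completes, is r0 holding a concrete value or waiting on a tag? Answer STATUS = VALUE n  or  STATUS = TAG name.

STATUS = TAG Add1

cycle 1: issue SUB r3<-Add1 // r0:8,r1:9,r2:5,r3:Add1,r4:3,r5:9
cycle 2: issue ADD r3<-Add2 // r0:8,r1:9,r2:5,r3:Add2,r4:3,r5:9
cycle 3: stall // r0:8,r1:9,r2:5,r3:Add2,r4:3,r5:9
cycle 4: CDB Add1=-4; issue ADD r4<-Add1 // r0:8,r1:9,r2:5,r3:Add2,r4:Add1,r5:9
cycle 5: CDB Add2=18; issue ADD r4<-Add2 // r0:8,r1:9,r2:5,r3:18,r4:Add2,r5:9
cycle 6: stall // r0:8,r1:9,r2:5,r3:18,r4:Add2,r5:9
cycle 7: stall // r0:8,r1:9,r2:5,r3:18,r4:Add2,r5:9
cycle 8: CDB Add1=27; issue SUB r0<-Add1 // r0:Add1,r1:9,r2:5,r3:18,r4:Add2,r5:9
cycle 9: CDB Add2=14 // r0:Add1,r1:9,r2:5,r3:18,r4:14,r5:9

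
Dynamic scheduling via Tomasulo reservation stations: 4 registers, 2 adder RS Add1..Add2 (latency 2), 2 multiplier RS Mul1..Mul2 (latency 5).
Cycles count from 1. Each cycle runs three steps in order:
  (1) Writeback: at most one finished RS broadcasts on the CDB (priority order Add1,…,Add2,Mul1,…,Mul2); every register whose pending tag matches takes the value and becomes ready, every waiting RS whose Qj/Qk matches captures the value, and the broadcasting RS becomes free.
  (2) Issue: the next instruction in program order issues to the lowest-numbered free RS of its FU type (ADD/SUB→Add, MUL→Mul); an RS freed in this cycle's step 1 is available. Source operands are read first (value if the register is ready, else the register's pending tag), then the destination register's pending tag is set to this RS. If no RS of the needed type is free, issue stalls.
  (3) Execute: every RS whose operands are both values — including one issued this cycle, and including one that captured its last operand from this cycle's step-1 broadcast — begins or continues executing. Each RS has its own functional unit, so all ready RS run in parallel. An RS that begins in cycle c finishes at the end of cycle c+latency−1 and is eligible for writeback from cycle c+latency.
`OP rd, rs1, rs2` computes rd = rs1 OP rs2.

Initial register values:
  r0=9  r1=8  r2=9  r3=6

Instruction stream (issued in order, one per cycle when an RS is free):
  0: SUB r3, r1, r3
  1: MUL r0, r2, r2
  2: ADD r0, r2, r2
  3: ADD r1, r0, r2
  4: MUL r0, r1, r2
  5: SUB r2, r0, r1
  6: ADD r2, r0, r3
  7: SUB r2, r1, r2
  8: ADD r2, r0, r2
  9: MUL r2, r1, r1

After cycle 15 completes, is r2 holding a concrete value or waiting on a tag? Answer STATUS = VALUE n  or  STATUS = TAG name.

STATUS = TAG Add2

cycle 1: issue SUB r3<-Add1 // r0:9,r1:8,r2:9,r3:Add1
cycle 2: issue MUL r0<-Mul1 // r0:Mul1,r1:8,r2:9,r3:Add1
cycle 3: CDB Add1=2; issue ADD r0<-Add1 // r0:Add1,r1:8,r2:9,r3:2
cycle 4: issue ADD r1<-Add2 // r0:Add1,r1:Add2,r2:9,r3:2
cycle 5: CDB Add1=18; issue MUL r0<-Mul2 // r0:Mul2,r1:Add2,r2:9,r3:2
cycle 6: issue SUB r2<-Add1 // r0:Mul2,r1:Add2,r2:Add1,r3:2
cycle 7: CDB Add2=27; issue ADD r2<-Add2 // r0:Mul2,r1:27,r2:Add2,r3:2
cycle 8: CDB Mul1=81; stall // r0:Mul2,r1:27,r2:Add2,r3:2
cycle 9: stall // r0:Mul2,r1:27,r2:Add2,r3:2
cycle 10: stall // r0:Mul2,r1:27,r2:Add2,r3:2
cycle 11: stall // r0:Mul2,r1:27,r2:Add2,r3:2
cycle 12: CDB Mul2=243; stall // r0:243,r1:27,r2:Add2,r3:2
cycle 13: stall // r0:243,r1:27,r2:Add2,r3:2
cycle 14: CDB Add1=216; issue SUB r2<-Add1 // r0:243,r1:27,r2:Add1,r3:2
cycle 15: CDB Add2=245; issue ADD r2<-Add2 // r0:243,r1:27,r2:Add2,r3:2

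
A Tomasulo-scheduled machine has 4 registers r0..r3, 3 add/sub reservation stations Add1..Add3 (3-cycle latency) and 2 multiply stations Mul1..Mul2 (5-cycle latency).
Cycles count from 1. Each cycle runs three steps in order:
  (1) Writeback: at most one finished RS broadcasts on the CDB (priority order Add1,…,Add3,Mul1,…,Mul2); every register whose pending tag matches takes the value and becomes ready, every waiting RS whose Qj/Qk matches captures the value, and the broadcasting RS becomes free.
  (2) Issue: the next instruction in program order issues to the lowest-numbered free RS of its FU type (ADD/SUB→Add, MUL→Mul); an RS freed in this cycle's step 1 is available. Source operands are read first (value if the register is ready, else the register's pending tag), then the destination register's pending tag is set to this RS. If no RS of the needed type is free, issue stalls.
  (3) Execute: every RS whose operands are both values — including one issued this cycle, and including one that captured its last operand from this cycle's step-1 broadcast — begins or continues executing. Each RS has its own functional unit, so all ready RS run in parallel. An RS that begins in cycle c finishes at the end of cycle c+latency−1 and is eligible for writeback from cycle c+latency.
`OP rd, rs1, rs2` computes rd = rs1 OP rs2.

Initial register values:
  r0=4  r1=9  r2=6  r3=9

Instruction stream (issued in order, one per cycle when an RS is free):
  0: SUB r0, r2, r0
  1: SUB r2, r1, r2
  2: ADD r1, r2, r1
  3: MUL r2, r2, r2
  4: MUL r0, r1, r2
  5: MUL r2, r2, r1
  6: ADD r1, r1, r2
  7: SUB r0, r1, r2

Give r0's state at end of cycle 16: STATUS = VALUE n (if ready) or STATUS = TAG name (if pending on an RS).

cycle 1: issue SUB r0<-Add1 // r0:Add1,r1:9,r2:6,r3:9
cycle 2: issue SUB r2<-Add2 // r0:Add1,r1:9,r2:Add2,r3:9
cycle 3: issue ADD r1<-Add3 // r0:Add1,r1:Add3,r2:Add2,r3:9
cycle 4: CDB Add1=2; issue MUL r2<-Mul1 // r0:2,r1:Add3,r2:Mul1,r3:9
cycle 5: CDB Add2=3; issue MUL r0<-Mul2 // r0:Mul2,r1:Add3,r2:Mul1,r3:9
cycle 6: stall // r0:Mul2,r1:Add3,r2:Mul1,r3:9
cycle 7: stall // r0:Mul2,r1:Add3,r2:Mul1,r3:9
cycle 8: CDB Add3=12; stall // r0:Mul2,r1:12,r2:Mul1,r3:9
cycle 9: stall // r0:Mul2,r1:12,r2:Mul1,r3:9
cycle 10: CDB Mul1=9; issue MUL r2<-Mul1 // r0:Mul2,r1:12,r2:Mul1,r3:9
cycle 11: issue ADD r1<-Add1 // r0:Mul2,r1:Add1,r2:Mul1,r3:9
cycle 12: issue SUB r0<-Add2 // r0:Add2,r1:Add1,r2:Mul1,r3:9
cycle 13: - // r0:Add2,r1:Add1,r2:Mul1,r3:9
cycle 14: - // r0:Add2,r1:Add1,r2:Mul1,r3:9
cycle 15: CDB Mul1=108 // r0:Add2,r1:Add1,r2:108,r3:9
cycle 16: CDB Mul2=108 // r0:Add2,r1:Add1,r2:108,r3:9

STATUS = TAG Add2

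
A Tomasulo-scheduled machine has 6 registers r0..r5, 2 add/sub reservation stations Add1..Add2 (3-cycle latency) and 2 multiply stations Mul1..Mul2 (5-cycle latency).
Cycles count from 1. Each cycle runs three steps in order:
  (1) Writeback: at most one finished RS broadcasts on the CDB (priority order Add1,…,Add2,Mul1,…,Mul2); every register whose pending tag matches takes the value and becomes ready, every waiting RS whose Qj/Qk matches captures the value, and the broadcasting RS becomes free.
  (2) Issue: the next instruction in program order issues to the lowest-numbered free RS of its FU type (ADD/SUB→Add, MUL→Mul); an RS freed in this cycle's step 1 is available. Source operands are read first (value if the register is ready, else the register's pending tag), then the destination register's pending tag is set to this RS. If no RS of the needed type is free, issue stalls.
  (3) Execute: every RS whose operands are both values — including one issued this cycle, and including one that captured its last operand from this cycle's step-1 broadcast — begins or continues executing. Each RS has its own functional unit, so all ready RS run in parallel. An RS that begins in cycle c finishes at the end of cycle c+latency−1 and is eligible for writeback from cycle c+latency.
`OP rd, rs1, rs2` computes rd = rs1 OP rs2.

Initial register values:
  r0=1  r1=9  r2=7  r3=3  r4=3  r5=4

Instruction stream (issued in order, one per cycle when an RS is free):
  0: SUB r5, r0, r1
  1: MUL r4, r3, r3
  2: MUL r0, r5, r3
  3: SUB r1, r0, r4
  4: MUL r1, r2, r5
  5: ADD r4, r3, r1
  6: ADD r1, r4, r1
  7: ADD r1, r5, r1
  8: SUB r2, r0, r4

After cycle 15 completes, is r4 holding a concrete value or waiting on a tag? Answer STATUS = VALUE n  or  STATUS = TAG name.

cycle 1: issue SUB r5<-Add1 // r0:1,r1:9,r2:7,r3:3,r4:3,r5:Add1
cycle 2: issue MUL r4<-Mul1 // r0:1,r1:9,r2:7,r3:3,r4:Mul1,r5:Add1
cycle 3: issue MUL r0<-Mul2 // r0:Mul2,r1:9,r2:7,r3:3,r4:Mul1,r5:Add1
cycle 4: CDB Add1=-8; issue SUB r1<-Add1 // r0:Mul2,r1:Add1,r2:7,r3:3,r4:Mul1,r5:-8
cycle 5: stall // r0:Mul2,r1:Add1,r2:7,r3:3,r4:Mul1,r5:-8
cycle 6: stall // r0:Mul2,r1:Add1,r2:7,r3:3,r4:Mul1,r5:-8
cycle 7: CDB Mul1=9; issue MUL r1<-Mul1 // r0:Mul2,r1:Mul1,r2:7,r3:3,r4:9,r5:-8
cycle 8: issue ADD r4<-Add2 // r0:Mul2,r1:Mul1,r2:7,r3:3,r4:Add2,r5:-8
cycle 9: CDB Mul2=-24; stall // r0:-24,r1:Mul1,r2:7,r3:3,r4:Add2,r5:-8
cycle 10: stall // r0:-24,r1:Mul1,r2:7,r3:3,r4:Add2,r5:-8
cycle 11: stall // r0:-24,r1:Mul1,r2:7,r3:3,r4:Add2,r5:-8
cycle 12: CDB Add1=-33; issue ADD r1<-Add1 // r0:-24,r1:Add1,r2:7,r3:3,r4:Add2,r5:-8
cycle 13: CDB Mul1=-56; stall // r0:-24,r1:Add1,r2:7,r3:3,r4:Add2,r5:-8
cycle 14: stall // r0:-24,r1:Add1,r2:7,r3:3,r4:Add2,r5:-8
cycle 15: stall // r0:-24,r1:Add1,r2:7,r3:3,r4:Add2,r5:-8

STATUS = TAG Add2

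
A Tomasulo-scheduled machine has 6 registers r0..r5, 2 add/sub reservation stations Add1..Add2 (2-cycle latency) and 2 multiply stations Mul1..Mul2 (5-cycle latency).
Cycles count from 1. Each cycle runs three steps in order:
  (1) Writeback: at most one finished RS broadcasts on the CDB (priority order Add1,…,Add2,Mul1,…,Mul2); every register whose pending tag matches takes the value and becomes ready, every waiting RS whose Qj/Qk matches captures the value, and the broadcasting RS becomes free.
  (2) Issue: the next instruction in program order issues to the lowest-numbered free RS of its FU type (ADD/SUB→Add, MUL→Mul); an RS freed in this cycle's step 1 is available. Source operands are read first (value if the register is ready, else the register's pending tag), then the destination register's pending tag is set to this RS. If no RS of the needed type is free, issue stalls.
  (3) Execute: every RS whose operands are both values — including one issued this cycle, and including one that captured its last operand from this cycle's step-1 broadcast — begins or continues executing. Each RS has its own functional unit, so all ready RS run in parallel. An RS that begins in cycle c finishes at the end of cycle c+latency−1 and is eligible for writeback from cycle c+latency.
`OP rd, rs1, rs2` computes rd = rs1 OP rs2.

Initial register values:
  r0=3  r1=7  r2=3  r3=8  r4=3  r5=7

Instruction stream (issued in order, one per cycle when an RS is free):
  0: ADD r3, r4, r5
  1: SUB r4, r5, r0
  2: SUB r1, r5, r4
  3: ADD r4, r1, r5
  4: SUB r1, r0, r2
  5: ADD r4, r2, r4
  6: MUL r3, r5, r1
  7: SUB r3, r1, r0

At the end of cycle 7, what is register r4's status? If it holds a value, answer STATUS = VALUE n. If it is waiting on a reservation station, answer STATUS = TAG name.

STATUS = TAG Add2

  c1: issue ADD r3<-Add1  regs: r0:3,r1:7,r2:3,r3:Add1,r4:3,r5:7
  c2: issue SUB r4<-Add2  regs: r0:3,r1:7,r2:3,r3:Add1,r4:Add2,r5:7
  c3: CDB Add1=10; issue SUB r1<-Add1  regs: r0:3,r1:Add1,r2:3,r3:10,r4:Add2,r5:7
  c4: CDB Add2=4; issue ADD r4<-Add2  regs: r0:3,r1:Add1,r2:3,r3:10,r4:Add2,r5:7
  c5: stall  regs: r0:3,r1:Add1,r2:3,r3:10,r4:Add2,r5:7
  c6: CDB Add1=3; issue SUB r1<-Add1  regs: r0:3,r1:Add1,r2:3,r3:10,r4:Add2,r5:7
  c7: stall  regs: r0:3,r1:Add1,r2:3,r3:10,r4:Add2,r5:7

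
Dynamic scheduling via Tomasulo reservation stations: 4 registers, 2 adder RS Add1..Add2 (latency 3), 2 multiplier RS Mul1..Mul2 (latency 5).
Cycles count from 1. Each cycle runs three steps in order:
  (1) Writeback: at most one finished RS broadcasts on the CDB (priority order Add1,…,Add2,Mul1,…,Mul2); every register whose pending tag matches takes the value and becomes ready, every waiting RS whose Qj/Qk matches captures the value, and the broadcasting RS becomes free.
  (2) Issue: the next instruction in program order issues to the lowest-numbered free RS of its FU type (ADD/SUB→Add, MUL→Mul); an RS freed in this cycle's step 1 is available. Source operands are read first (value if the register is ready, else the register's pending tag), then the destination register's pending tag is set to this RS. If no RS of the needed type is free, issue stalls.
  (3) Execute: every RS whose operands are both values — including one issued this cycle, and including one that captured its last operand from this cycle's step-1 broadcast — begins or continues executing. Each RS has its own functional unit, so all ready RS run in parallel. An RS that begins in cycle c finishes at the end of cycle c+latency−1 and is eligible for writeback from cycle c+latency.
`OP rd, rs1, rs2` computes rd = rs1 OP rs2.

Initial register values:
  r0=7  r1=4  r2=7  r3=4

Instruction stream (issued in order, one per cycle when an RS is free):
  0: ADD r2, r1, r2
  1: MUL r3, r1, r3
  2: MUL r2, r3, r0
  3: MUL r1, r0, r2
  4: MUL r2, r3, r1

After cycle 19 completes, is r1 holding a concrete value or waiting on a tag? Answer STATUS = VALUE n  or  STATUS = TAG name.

STATUS = VALUE 784

cycle 1: issue ADD r2<-Add1 // r0:7,r1:4,r2:Add1,r3:4
cycle 2: issue MUL r3<-Mul1 // r0:7,r1:4,r2:Add1,r3:Mul1
cycle 3: issue MUL r2<-Mul2 // r0:7,r1:4,r2:Mul2,r3:Mul1
cycle 4: CDB Add1=11; stall // r0:7,r1:4,r2:Mul2,r3:Mul1
cycle 5: stall // r0:7,r1:4,r2:Mul2,r3:Mul1
cycle 6: stall // r0:7,r1:4,r2:Mul2,r3:Mul1
cycle 7: CDB Mul1=16; issue MUL r1<-Mul1 // r0:7,r1:Mul1,r2:Mul2,r3:16
cycle 8: stall // r0:7,r1:Mul1,r2:Mul2,r3:16
cycle 9: stall // r0:7,r1:Mul1,r2:Mul2,r3:16
cycle 10: stall // r0:7,r1:Mul1,r2:Mul2,r3:16
cycle 11: stall // r0:7,r1:Mul1,r2:Mul2,r3:16
cycle 12: CDB Mul2=112; issue MUL r2<-Mul2 // r0:7,r1:Mul1,r2:Mul2,r3:16
cycle 13: - // r0:7,r1:Mul1,r2:Mul2,r3:16
cycle 14: - // r0:7,r1:Mul1,r2:Mul2,r3:16
cycle 15: - // r0:7,r1:Mul1,r2:Mul2,r3:16
cycle 16: - // r0:7,r1:Mul1,r2:Mul2,r3:16
cycle 17: CDB Mul1=784 // r0:7,r1:784,r2:Mul2,r3:16
cycle 18: - // r0:7,r1:784,r2:Mul2,r3:16
cycle 19: - // r0:7,r1:784,r2:Mul2,r3:16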